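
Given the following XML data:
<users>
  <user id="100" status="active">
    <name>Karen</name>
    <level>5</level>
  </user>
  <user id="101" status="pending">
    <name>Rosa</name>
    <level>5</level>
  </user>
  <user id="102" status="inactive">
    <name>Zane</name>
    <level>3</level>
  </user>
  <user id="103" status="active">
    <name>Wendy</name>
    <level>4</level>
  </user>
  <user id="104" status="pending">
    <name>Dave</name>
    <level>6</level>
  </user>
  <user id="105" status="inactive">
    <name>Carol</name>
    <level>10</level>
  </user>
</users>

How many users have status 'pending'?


Counting users with status='pending':
  Rosa (id=101) -> MATCH
  Dave (id=104) -> MATCH
Count: 2

ANSWER: 2


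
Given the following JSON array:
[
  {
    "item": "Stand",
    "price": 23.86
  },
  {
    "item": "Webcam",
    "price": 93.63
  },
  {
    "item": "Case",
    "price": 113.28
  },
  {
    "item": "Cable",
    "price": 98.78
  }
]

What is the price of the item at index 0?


Array index 0 -> Stand
price = 23.86

ANSWER: 23.86


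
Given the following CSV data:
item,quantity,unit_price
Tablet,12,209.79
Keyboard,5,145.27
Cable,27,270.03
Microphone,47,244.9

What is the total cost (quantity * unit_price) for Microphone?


Row: Microphone
quantity = 47
unit_price = 244.9
total = 47 * 244.9 = 11510.3

ANSWER: 11510.3


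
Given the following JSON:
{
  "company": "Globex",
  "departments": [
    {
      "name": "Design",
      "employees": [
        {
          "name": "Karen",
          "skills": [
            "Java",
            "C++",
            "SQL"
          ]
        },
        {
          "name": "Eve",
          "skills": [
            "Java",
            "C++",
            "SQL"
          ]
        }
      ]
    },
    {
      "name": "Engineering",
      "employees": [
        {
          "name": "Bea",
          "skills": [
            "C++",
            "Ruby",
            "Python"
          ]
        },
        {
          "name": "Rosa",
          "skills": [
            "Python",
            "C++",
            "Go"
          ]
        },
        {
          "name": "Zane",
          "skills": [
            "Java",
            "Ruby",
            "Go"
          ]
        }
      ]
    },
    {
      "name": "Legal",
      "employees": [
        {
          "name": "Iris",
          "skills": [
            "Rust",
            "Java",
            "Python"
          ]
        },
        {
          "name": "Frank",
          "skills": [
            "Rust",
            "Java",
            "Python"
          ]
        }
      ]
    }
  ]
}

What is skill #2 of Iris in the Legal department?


Path: departments[2].employees[0].skills[1]
Value: Java

ANSWER: Java


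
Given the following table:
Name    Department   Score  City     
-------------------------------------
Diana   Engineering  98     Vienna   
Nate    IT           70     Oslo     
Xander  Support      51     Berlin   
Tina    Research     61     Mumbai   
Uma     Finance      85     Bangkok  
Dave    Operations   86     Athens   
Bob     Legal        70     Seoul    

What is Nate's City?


Row 2: Nate
City = Oslo

ANSWER: Oslo


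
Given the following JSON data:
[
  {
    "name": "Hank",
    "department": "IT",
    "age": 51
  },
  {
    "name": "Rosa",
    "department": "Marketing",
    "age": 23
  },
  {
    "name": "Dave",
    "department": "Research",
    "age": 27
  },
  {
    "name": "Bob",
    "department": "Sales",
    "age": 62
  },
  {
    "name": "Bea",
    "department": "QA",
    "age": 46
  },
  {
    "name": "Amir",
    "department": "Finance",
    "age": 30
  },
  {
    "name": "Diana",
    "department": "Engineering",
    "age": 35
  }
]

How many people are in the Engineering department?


Scanning records for department = Engineering
  Record 6: Diana
Count: 1

ANSWER: 1


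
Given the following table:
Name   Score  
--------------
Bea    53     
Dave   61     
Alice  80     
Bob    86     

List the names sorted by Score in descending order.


Sorting by Score (descending):
  Bob: 86
  Alice: 80
  Dave: 61
  Bea: 53


ANSWER: Bob, Alice, Dave, Bea


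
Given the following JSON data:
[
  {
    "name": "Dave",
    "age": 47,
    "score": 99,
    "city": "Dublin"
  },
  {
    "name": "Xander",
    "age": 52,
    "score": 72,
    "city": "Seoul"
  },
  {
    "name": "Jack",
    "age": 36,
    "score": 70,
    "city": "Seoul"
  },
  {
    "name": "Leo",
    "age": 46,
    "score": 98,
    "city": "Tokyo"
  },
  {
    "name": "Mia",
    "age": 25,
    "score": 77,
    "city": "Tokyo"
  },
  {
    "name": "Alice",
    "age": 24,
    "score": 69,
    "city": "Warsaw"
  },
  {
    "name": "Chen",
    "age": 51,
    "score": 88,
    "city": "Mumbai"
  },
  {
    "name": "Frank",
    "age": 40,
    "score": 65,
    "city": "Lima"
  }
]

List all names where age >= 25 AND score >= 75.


Checking both conditions:
  Dave (age=47, score=99) -> YES
  Xander (age=52, score=72) -> no
  Jack (age=36, score=70) -> no
  Leo (age=46, score=98) -> YES
  Mia (age=25, score=77) -> YES
  Alice (age=24, score=69) -> no
  Chen (age=51, score=88) -> YES
  Frank (age=40, score=65) -> no


ANSWER: Dave, Leo, Mia, Chen


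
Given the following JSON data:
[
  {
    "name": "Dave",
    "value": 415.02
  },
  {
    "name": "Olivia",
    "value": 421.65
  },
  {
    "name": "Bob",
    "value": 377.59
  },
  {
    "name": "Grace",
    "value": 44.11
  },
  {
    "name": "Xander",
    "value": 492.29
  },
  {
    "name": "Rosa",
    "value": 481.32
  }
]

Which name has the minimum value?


Comparing values:
  Dave: 415.02
  Olivia: 421.65
  Bob: 377.59
  Grace: 44.11
  Xander: 492.29
  Rosa: 481.32
Minimum: Grace (44.11)

ANSWER: Grace


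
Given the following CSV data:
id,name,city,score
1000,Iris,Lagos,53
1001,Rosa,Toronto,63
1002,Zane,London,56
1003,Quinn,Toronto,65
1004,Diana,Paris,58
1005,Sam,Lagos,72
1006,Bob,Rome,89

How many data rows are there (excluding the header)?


Counting rows (excluding header):
Header: id,name,city,score
Data rows: 7

ANSWER: 7


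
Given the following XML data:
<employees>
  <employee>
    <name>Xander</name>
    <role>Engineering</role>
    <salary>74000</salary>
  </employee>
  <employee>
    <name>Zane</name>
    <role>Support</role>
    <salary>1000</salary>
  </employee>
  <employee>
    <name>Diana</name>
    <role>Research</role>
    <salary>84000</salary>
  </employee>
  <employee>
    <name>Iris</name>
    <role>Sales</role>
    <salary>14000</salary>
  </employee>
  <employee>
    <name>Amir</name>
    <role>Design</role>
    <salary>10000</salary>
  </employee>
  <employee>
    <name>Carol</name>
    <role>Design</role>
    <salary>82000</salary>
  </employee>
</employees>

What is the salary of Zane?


Searching for <employee> with <name>Zane</name>
Found at position 2
<salary>1000</salary>

ANSWER: 1000


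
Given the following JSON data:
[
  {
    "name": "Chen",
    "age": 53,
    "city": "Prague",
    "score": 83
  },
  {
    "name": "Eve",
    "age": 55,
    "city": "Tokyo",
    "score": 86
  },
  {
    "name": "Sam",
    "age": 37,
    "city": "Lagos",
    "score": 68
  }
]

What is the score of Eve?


Looking up record where name = Eve
Record index: 1
Field 'score' = 86

ANSWER: 86


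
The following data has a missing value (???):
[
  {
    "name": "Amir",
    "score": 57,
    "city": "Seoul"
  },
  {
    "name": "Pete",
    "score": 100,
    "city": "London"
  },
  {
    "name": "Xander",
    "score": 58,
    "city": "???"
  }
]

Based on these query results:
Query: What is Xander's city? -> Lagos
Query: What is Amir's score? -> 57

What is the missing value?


The missing value is Xander's city
From query: Xander's city = Lagos

ANSWER: Lagos


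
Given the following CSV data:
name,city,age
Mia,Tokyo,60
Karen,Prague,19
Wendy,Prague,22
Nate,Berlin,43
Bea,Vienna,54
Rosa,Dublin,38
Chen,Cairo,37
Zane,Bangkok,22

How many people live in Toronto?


Scanning city column for 'Toronto':
Total matches: 0

ANSWER: 0


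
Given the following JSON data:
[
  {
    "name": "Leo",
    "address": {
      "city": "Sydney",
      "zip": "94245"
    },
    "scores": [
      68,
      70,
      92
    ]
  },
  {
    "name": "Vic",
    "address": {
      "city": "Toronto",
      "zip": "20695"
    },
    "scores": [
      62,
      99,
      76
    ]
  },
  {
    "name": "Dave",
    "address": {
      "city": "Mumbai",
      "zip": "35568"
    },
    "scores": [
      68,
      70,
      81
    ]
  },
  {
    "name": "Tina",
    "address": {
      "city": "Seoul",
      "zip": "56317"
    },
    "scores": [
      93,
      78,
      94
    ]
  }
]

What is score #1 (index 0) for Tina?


Path: records[3].scores[0]
Value: 93

ANSWER: 93


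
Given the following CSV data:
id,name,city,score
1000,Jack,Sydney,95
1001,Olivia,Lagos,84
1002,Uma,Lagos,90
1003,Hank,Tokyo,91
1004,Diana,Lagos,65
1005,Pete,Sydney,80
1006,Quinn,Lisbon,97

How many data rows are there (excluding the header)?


Counting rows (excluding header):
Header: id,name,city,score
Data rows: 7

ANSWER: 7


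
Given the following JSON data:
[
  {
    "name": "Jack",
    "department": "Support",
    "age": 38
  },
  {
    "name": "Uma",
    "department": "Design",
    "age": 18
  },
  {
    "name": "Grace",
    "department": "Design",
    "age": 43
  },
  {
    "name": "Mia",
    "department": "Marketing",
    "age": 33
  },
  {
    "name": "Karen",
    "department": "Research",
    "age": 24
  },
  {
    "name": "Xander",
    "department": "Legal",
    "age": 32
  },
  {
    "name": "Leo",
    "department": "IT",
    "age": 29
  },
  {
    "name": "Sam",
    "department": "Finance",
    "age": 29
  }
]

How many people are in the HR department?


Scanning records for department = HR
  No matches found
Count: 0

ANSWER: 0


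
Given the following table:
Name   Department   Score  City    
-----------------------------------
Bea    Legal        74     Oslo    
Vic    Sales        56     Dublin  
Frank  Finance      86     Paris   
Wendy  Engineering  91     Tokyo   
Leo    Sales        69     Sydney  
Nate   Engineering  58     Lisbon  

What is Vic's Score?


Row 2: Vic
Score = 56

ANSWER: 56


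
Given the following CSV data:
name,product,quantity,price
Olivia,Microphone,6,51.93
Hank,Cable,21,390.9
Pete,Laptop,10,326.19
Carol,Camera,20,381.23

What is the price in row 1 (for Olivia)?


Row 1: Olivia
Column 'price' = 51.93

ANSWER: 51.93


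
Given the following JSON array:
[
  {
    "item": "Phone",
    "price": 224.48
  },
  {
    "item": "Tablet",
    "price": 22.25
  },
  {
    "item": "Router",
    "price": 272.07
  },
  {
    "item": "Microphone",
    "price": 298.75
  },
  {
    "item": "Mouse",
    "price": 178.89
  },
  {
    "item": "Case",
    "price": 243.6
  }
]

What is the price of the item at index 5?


Array index 5 -> Case
price = 243.6

ANSWER: 243.6


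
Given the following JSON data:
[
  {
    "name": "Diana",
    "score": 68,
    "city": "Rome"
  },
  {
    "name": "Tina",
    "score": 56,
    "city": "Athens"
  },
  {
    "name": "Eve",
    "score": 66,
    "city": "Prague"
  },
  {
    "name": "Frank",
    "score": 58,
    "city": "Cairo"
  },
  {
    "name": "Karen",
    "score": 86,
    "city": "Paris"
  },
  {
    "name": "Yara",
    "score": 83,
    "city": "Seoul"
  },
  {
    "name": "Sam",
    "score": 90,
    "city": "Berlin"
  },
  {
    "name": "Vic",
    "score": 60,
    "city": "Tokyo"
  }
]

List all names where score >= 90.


Filtering records where score >= 90:
  Diana (score=68) -> no
  Tina (score=56) -> no
  Eve (score=66) -> no
  Frank (score=58) -> no
  Karen (score=86) -> no
  Yara (score=83) -> no
  Sam (score=90) -> YES
  Vic (score=60) -> no


ANSWER: Sam


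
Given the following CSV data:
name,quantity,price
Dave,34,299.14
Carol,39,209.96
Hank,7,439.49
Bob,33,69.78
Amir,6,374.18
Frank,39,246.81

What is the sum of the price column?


Values in 'price' column:
  Row 1: 299.14
  Row 2: 209.96
  Row 3: 439.49
  Row 4: 69.78
  Row 5: 374.18
  Row 6: 246.81
Sum = 299.14 + 209.96 + 439.49 + 69.78 + 374.18 + 246.81 = 1639.36

ANSWER: 1639.36


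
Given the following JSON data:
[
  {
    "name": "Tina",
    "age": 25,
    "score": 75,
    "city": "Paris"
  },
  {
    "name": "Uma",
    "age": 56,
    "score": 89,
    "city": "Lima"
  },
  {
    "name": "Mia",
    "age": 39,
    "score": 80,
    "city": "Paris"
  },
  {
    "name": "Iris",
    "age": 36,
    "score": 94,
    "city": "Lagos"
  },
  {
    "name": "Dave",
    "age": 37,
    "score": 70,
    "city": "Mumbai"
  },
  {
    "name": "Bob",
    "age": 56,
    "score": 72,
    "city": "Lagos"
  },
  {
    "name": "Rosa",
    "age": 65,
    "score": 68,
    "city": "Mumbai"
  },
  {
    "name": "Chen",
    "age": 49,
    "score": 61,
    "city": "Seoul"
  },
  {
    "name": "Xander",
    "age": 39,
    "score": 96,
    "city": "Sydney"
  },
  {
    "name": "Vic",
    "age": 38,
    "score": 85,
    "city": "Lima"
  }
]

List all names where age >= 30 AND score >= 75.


Checking both conditions:
  Tina (age=25, score=75) -> no
  Uma (age=56, score=89) -> YES
  Mia (age=39, score=80) -> YES
  Iris (age=36, score=94) -> YES
  Dave (age=37, score=70) -> no
  Bob (age=56, score=72) -> no
  Rosa (age=65, score=68) -> no
  Chen (age=49, score=61) -> no
  Xander (age=39, score=96) -> YES
  Vic (age=38, score=85) -> YES


ANSWER: Uma, Mia, Iris, Xander, Vic


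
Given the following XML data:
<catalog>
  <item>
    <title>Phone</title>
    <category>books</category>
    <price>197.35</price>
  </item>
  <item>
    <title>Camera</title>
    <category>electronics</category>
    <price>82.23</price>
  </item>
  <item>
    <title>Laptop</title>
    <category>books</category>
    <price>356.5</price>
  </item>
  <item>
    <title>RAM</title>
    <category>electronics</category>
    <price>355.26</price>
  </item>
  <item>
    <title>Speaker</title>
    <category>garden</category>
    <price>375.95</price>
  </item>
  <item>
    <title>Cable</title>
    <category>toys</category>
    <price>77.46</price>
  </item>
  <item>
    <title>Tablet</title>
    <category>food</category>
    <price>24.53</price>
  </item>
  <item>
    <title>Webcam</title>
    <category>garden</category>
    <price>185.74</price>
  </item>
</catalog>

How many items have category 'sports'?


Scanning <item> elements for <category>sports</category>:
Count: 0

ANSWER: 0


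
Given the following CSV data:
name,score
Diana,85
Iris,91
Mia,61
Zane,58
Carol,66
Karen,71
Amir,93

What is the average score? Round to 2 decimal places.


Scores: 85, 91, 61, 58, 66, 71, 93
Sum = 525
Count = 7
Average = 525 / 7 = 75.00

ANSWER: 75.00


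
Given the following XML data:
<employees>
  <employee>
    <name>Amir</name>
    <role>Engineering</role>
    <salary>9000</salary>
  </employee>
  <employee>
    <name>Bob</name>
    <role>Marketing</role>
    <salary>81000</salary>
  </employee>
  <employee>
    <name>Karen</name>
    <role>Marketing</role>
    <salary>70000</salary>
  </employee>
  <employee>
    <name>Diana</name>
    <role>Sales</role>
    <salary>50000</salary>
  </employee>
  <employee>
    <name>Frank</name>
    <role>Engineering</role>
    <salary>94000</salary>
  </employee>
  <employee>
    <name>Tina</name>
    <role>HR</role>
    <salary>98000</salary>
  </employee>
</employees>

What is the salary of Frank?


Searching for <employee> with <name>Frank</name>
Found at position 5
<salary>94000</salary>

ANSWER: 94000


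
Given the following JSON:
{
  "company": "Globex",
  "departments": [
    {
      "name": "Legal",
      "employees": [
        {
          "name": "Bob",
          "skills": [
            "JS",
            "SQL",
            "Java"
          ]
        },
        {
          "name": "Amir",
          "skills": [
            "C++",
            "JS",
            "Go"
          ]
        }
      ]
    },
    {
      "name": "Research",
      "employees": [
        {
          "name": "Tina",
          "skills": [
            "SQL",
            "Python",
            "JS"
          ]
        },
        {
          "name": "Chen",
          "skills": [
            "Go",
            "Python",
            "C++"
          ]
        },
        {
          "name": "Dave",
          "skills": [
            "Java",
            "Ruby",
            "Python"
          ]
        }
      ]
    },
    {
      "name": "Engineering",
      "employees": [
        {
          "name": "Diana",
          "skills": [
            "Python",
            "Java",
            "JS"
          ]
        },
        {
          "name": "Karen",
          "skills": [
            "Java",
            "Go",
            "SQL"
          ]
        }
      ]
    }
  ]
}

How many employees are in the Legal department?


Path: departments[0].employees
Count: 2

ANSWER: 2


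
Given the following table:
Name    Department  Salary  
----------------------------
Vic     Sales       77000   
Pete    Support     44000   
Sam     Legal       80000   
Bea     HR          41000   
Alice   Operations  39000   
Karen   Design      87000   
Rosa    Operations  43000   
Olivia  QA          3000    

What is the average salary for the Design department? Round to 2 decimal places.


Design department members:
  Karen: 87000
Sum = 87000
Count = 1
Average = 87000 / 1 = 87000.00

ANSWER: 87000.00


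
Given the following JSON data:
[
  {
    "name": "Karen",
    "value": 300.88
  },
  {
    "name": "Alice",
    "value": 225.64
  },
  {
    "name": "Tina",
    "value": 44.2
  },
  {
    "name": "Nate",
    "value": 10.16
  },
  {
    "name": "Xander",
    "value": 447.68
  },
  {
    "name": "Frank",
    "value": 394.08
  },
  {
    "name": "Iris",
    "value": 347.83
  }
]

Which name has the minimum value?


Comparing values:
  Karen: 300.88
  Alice: 225.64
  Tina: 44.2
  Nate: 10.16
  Xander: 447.68
  Frank: 394.08
  Iris: 347.83
Minimum: Nate (10.16)

ANSWER: Nate


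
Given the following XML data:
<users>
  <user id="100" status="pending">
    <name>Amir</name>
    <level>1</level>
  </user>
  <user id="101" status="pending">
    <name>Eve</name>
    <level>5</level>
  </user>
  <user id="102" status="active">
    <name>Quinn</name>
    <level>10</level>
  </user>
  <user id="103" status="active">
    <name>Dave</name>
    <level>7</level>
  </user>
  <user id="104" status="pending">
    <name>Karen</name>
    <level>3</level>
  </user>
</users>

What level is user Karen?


Finding user: Karen
<level>3</level>

ANSWER: 3


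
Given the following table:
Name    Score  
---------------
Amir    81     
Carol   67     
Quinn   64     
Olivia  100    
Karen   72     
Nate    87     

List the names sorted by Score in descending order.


Sorting by Score (descending):
  Olivia: 100
  Nate: 87
  Amir: 81
  Karen: 72
  Carol: 67
  Quinn: 64


ANSWER: Olivia, Nate, Amir, Karen, Carol, Quinn


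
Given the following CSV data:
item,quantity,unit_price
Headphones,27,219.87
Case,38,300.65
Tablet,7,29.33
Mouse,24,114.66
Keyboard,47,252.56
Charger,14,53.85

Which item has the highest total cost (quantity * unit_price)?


Computing row totals:
  Headphones: 5936.49
  Case: 11424.7
  Tablet: 205.31
  Mouse: 2751.84
  Keyboard: 11870.32
  Charger: 753.9
Maximum: Keyboard (11870.32)

ANSWER: Keyboard


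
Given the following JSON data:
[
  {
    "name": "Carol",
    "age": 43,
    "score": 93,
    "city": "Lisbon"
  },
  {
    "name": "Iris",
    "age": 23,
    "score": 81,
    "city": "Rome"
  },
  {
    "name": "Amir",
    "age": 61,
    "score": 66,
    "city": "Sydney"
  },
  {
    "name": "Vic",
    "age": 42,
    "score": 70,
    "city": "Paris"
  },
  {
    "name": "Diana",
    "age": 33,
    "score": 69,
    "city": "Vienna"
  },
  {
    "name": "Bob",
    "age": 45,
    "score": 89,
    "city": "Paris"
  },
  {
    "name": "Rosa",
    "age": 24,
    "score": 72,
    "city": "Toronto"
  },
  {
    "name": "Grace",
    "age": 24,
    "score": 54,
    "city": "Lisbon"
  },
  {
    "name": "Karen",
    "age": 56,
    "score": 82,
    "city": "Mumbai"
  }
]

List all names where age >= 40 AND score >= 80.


Checking both conditions:
  Carol (age=43, score=93) -> YES
  Iris (age=23, score=81) -> no
  Amir (age=61, score=66) -> no
  Vic (age=42, score=70) -> no
  Diana (age=33, score=69) -> no
  Bob (age=45, score=89) -> YES
  Rosa (age=24, score=72) -> no
  Grace (age=24, score=54) -> no
  Karen (age=56, score=82) -> YES


ANSWER: Carol, Bob, Karen


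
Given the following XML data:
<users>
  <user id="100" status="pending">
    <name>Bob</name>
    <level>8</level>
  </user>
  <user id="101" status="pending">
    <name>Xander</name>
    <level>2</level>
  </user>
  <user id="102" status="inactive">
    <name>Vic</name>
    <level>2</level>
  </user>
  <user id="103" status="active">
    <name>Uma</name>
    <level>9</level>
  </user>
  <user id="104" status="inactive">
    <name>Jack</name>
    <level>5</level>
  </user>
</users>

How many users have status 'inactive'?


Counting users with status='inactive':
  Vic (id=102) -> MATCH
  Jack (id=104) -> MATCH
Count: 2

ANSWER: 2


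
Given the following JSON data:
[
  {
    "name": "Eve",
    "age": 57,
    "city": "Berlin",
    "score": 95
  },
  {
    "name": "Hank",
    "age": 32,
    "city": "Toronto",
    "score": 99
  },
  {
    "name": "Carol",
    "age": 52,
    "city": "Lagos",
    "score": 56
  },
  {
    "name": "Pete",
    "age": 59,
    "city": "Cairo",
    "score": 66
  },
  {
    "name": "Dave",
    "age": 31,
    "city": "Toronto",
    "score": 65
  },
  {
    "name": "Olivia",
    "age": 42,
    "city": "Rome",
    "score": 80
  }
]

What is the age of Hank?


Looking up record where name = Hank
Record index: 1
Field 'age' = 32

ANSWER: 32


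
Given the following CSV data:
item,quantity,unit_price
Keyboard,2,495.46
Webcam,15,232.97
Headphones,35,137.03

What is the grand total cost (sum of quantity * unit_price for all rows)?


Computing row totals:
  Keyboard: 2 * 495.46 = 990.92
  Webcam: 15 * 232.97 = 3494.55
  Headphones: 35 * 137.03 = 4796.05
Grand total = 990.92 + 3494.55 + 4796.05 = 9281.52

ANSWER: 9281.52


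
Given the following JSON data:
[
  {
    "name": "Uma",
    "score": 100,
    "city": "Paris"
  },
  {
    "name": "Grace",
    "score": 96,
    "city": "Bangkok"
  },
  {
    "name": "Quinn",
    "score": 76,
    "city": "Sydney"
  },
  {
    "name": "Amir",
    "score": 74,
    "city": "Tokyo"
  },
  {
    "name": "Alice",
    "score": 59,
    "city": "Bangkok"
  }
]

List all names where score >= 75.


Filtering records where score >= 75:
  Uma (score=100) -> YES
  Grace (score=96) -> YES
  Quinn (score=76) -> YES
  Amir (score=74) -> no
  Alice (score=59) -> no


ANSWER: Uma, Grace, Quinn


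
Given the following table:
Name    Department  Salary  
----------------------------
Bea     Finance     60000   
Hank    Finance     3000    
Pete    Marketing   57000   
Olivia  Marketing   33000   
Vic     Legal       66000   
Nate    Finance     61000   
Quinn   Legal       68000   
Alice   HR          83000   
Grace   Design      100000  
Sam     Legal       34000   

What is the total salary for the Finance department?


Finance department members:
  Bea: 60000
  Hank: 3000
  Nate: 61000
Total = 60000 + 3000 + 61000 = 124000

ANSWER: 124000


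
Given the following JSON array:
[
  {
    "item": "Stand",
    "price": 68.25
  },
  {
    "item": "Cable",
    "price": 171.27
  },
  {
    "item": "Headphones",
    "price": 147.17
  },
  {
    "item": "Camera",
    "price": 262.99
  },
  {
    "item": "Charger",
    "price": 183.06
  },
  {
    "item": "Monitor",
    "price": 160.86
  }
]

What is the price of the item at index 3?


Array index 3 -> Camera
price = 262.99

ANSWER: 262.99


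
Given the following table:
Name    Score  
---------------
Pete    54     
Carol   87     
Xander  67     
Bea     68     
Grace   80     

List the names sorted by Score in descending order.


Sorting by Score (descending):
  Carol: 87
  Grace: 80
  Bea: 68
  Xander: 67
  Pete: 54


ANSWER: Carol, Grace, Bea, Xander, Pete


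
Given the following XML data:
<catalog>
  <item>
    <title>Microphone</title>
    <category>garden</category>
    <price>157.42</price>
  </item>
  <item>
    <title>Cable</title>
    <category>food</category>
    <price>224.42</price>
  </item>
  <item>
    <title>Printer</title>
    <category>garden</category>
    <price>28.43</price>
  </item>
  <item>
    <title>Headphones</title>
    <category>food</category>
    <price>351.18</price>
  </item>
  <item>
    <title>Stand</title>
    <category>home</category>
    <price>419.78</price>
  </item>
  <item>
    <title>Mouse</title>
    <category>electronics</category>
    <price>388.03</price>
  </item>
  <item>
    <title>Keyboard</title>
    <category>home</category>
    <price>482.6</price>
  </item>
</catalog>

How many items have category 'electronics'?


Scanning <item> elements for <category>electronics</category>:
  Item 6: Mouse -> MATCH
Count: 1

ANSWER: 1


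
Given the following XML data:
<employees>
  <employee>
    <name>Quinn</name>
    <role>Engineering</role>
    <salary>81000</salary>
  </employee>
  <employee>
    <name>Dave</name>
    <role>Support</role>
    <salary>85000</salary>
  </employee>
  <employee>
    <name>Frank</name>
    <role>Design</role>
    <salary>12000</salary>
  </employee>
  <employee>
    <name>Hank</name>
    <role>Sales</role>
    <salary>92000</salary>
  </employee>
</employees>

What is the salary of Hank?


Searching for <employee> with <name>Hank</name>
Found at position 4
<salary>92000</salary>

ANSWER: 92000


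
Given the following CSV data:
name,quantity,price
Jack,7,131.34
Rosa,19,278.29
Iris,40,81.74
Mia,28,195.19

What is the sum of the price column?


Values in 'price' column:
  Row 1: 131.34
  Row 2: 278.29
  Row 3: 81.74
  Row 4: 195.19
Sum = 131.34 + 278.29 + 81.74 + 195.19 = 686.56

ANSWER: 686.56


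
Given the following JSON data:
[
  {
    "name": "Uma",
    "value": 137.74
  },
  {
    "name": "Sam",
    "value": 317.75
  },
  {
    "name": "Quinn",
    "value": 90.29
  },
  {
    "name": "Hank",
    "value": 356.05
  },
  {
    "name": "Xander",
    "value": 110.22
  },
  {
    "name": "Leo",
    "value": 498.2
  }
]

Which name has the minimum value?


Comparing values:
  Uma: 137.74
  Sam: 317.75
  Quinn: 90.29
  Hank: 356.05
  Xander: 110.22
  Leo: 498.2
Minimum: Quinn (90.29)

ANSWER: Quinn


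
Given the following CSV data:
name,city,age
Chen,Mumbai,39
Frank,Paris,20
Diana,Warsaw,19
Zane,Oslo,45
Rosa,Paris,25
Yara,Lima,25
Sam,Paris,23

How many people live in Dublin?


Scanning city column for 'Dublin':
Total matches: 0

ANSWER: 0


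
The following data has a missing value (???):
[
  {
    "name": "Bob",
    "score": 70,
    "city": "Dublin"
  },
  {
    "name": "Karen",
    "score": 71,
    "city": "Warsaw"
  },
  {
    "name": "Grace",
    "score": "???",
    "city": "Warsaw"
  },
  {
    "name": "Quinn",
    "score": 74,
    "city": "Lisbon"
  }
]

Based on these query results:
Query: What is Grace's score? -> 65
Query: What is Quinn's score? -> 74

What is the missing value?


The missing value is Grace's score
From query: Grace's score = 65

ANSWER: 65


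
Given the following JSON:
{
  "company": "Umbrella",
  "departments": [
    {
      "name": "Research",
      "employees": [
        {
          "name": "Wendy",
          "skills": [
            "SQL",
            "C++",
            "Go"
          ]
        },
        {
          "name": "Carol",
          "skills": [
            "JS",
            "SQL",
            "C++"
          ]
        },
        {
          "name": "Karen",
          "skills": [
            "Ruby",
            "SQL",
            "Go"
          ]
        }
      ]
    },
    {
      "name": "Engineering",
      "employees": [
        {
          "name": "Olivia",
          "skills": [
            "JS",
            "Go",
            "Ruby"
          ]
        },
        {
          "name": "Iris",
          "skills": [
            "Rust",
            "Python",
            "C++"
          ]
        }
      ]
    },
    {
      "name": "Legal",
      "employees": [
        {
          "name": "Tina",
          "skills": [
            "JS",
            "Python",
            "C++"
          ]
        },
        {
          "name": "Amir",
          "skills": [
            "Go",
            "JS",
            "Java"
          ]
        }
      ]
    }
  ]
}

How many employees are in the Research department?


Path: departments[0].employees
Count: 3

ANSWER: 3


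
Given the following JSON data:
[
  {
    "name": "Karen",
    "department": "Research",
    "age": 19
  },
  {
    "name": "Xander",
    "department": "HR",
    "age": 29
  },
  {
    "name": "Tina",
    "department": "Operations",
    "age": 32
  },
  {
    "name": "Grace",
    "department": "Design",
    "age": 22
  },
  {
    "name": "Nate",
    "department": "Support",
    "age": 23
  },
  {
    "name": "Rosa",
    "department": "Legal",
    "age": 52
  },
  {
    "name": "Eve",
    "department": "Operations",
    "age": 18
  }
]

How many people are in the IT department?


Scanning records for department = IT
  No matches found
Count: 0

ANSWER: 0


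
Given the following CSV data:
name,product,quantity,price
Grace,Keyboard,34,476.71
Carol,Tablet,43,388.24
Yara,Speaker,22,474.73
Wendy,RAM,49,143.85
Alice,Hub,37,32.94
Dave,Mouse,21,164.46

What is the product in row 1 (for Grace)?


Row 1: Grace
Column 'product' = Keyboard

ANSWER: Keyboard


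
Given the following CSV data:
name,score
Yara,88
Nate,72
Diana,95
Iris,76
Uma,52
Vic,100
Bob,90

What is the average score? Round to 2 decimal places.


Scores: 88, 72, 95, 76, 52, 100, 90
Sum = 573
Count = 7
Average = 573 / 7 = 81.86

ANSWER: 81.86


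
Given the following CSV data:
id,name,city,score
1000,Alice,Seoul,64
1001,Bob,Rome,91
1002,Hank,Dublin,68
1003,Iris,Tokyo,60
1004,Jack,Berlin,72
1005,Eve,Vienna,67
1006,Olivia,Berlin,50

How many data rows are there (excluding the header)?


Counting rows (excluding header):
Header: id,name,city,score
Data rows: 7

ANSWER: 7


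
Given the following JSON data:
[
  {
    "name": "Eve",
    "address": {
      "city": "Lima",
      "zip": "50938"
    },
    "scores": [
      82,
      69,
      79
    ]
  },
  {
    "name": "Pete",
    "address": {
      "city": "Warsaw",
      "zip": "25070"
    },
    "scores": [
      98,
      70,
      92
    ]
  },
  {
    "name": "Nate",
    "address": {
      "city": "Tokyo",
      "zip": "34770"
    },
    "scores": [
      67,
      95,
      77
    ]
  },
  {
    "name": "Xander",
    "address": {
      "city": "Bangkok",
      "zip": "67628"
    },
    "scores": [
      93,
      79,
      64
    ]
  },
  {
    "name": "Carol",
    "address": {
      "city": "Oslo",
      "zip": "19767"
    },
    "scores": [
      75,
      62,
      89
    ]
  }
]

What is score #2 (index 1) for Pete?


Path: records[1].scores[1]
Value: 70

ANSWER: 70


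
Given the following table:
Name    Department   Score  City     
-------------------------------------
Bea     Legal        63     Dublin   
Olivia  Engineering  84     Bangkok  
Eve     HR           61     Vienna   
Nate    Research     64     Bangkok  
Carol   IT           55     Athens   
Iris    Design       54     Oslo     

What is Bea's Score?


Row 1: Bea
Score = 63

ANSWER: 63


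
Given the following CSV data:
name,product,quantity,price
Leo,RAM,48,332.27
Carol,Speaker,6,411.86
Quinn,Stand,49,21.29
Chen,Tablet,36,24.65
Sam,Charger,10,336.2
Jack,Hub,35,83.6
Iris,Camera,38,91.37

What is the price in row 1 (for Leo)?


Row 1: Leo
Column 'price' = 332.27

ANSWER: 332.27


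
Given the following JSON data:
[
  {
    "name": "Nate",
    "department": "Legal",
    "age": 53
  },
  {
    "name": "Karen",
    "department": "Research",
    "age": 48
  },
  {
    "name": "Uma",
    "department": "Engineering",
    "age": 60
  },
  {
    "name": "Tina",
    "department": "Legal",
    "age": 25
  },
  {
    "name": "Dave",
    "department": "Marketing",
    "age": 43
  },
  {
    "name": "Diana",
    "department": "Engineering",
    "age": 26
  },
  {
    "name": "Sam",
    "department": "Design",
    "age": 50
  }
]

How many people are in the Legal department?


Scanning records for department = Legal
  Record 0: Nate
  Record 3: Tina
Count: 2

ANSWER: 2


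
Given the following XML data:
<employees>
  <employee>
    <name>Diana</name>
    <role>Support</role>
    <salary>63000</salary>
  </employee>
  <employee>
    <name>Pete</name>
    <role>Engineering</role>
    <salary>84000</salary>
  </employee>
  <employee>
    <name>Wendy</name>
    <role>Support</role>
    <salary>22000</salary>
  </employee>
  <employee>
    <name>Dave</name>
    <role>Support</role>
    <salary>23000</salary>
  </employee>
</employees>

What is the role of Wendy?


Searching for <employee> with <name>Wendy</name>
Found at position 3
<role>Support</role>

ANSWER: Support


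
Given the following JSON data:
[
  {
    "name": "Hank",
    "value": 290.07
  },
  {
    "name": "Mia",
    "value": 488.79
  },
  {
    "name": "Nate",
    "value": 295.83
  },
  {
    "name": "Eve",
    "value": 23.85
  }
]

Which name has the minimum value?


Comparing values:
  Hank: 290.07
  Mia: 488.79
  Nate: 295.83
  Eve: 23.85
Minimum: Eve (23.85)

ANSWER: Eve


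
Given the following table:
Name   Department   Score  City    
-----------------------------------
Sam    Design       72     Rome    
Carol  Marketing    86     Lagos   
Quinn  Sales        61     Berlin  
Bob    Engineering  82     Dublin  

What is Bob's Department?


Row 4: Bob
Department = Engineering

ANSWER: Engineering


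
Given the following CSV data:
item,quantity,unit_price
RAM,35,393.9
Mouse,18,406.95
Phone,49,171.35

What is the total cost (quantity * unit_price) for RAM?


Row: RAM
quantity = 35
unit_price = 393.9
total = 35 * 393.9 = 13786.5

ANSWER: 13786.5


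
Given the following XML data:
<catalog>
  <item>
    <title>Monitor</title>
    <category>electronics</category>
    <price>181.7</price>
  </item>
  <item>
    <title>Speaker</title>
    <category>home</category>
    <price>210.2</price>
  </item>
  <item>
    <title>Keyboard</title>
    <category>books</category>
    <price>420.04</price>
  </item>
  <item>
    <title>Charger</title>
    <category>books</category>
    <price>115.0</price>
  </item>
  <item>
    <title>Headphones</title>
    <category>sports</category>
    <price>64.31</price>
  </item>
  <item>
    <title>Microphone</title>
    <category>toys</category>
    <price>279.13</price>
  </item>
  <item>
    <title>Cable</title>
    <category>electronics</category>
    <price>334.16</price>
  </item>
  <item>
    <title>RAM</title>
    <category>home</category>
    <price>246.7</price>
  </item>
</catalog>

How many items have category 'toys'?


Scanning <item> elements for <category>toys</category>:
  Item 6: Microphone -> MATCH
Count: 1

ANSWER: 1


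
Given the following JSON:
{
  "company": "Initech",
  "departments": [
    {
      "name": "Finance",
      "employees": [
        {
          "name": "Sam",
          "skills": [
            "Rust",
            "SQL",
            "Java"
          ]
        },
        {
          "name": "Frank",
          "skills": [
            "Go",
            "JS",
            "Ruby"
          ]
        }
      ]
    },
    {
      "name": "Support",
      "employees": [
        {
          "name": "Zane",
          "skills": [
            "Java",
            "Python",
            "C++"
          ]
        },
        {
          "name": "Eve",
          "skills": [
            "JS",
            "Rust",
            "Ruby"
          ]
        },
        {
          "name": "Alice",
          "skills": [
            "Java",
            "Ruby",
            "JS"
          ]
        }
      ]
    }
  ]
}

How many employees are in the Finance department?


Path: departments[0].employees
Count: 2

ANSWER: 2


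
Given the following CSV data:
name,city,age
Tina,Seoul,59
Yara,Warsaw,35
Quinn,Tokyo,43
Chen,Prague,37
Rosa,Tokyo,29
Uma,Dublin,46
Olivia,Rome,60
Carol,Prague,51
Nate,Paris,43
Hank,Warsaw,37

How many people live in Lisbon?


Scanning city column for 'Lisbon':
Total matches: 0

ANSWER: 0


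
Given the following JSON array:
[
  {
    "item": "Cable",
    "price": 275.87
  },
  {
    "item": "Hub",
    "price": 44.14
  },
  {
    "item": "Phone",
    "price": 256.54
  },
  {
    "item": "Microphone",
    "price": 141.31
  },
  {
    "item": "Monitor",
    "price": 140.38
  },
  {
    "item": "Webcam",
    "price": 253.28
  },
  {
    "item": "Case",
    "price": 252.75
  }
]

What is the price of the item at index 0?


Array index 0 -> Cable
price = 275.87

ANSWER: 275.87


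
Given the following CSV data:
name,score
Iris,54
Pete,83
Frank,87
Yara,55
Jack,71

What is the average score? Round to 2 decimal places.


Scores: 54, 83, 87, 55, 71
Sum = 350
Count = 5
Average = 350 / 5 = 70.00

ANSWER: 70.00


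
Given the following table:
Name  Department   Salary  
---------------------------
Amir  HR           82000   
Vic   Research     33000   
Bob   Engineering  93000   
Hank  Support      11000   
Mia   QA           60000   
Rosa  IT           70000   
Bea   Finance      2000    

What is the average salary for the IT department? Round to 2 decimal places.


IT department members:
  Rosa: 70000
Sum = 70000
Count = 1
Average = 70000 / 1 = 70000.00

ANSWER: 70000.00


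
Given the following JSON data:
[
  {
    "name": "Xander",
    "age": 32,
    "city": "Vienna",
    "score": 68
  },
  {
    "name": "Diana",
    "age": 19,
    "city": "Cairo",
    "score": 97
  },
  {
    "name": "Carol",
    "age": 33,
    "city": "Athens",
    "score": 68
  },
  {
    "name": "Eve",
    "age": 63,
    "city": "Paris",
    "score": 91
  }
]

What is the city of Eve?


Looking up record where name = Eve
Record index: 3
Field 'city' = Paris

ANSWER: Paris


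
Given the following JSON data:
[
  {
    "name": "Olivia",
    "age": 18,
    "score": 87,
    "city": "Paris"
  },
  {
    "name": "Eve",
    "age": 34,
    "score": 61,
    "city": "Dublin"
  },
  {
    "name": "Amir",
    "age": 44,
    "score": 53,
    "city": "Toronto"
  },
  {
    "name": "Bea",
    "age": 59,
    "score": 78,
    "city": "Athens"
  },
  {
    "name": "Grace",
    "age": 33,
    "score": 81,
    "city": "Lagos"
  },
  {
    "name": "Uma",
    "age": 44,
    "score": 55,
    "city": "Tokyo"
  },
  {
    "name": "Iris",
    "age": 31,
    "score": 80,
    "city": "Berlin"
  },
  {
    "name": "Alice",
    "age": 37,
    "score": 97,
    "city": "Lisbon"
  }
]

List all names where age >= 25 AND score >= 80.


Checking both conditions:
  Olivia (age=18, score=87) -> no
  Eve (age=34, score=61) -> no
  Amir (age=44, score=53) -> no
  Bea (age=59, score=78) -> no
  Grace (age=33, score=81) -> YES
  Uma (age=44, score=55) -> no
  Iris (age=31, score=80) -> YES
  Alice (age=37, score=97) -> YES


ANSWER: Grace, Iris, Alice


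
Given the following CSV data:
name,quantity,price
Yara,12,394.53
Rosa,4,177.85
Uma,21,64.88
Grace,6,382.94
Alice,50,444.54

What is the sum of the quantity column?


Values in 'quantity' column:
  Row 1: 12
  Row 2: 4
  Row 3: 21
  Row 4: 6
  Row 5: 50
Sum = 12 + 4 + 21 + 6 + 50 = 93

ANSWER: 93


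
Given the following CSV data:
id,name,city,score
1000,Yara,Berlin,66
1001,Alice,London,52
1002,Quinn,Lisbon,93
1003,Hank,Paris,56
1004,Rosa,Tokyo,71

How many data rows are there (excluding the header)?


Counting rows (excluding header):
Header: id,name,city,score
Data rows: 5

ANSWER: 5


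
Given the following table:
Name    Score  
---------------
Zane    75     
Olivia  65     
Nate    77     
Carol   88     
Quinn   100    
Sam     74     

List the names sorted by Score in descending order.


Sorting by Score (descending):
  Quinn: 100
  Carol: 88
  Nate: 77
  Zane: 75
  Sam: 74
  Olivia: 65


ANSWER: Quinn, Carol, Nate, Zane, Sam, Olivia


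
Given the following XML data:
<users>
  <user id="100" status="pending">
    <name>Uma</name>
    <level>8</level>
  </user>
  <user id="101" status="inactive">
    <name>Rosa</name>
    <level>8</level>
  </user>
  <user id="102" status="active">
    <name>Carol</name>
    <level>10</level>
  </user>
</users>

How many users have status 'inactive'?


Counting users with status='inactive':
  Rosa (id=101) -> MATCH
Count: 1

ANSWER: 1
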